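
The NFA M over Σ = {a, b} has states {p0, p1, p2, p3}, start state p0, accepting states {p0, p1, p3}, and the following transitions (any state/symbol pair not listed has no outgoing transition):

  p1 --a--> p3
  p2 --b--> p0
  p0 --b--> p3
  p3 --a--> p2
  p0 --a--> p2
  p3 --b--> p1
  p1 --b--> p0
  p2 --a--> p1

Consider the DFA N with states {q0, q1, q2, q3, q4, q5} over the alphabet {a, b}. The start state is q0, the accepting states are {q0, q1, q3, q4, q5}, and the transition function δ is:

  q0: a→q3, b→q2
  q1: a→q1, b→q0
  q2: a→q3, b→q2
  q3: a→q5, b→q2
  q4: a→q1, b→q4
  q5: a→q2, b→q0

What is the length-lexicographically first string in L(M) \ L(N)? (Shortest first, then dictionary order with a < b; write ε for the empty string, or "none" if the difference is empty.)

b

The string b is accepted by M but not by N.
No shorter string lies in the difference, and b is the lexicographically first length-1 string in L(M) \ L(N).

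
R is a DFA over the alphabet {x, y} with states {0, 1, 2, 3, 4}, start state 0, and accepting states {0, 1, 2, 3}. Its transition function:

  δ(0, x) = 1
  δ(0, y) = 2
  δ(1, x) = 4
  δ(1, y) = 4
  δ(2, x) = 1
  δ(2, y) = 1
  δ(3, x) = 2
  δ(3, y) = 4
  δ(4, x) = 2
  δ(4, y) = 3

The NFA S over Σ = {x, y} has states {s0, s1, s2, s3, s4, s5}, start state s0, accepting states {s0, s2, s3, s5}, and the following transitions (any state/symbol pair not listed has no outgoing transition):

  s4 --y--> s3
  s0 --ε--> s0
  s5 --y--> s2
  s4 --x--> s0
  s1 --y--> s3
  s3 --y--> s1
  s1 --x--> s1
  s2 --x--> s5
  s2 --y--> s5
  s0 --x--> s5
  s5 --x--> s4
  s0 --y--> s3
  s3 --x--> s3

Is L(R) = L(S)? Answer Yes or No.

The string yy is accepted by R but rejected by S.
So L(R) ≠ L(S).

No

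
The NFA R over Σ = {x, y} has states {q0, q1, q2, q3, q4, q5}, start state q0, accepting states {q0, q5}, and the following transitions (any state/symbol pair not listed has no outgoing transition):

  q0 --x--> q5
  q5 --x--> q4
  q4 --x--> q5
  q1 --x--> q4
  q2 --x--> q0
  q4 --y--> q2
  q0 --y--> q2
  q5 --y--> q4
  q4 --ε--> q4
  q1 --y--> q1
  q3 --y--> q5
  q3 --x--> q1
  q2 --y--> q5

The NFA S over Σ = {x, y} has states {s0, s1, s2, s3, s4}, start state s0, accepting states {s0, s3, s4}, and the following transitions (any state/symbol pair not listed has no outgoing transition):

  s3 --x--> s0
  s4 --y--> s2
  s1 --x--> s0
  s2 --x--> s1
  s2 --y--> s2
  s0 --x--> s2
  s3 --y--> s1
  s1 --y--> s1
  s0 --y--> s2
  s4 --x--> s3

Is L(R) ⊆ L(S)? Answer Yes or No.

The string x is in L(R) but not in L(S).
So L(R) ⊄ L(S).

No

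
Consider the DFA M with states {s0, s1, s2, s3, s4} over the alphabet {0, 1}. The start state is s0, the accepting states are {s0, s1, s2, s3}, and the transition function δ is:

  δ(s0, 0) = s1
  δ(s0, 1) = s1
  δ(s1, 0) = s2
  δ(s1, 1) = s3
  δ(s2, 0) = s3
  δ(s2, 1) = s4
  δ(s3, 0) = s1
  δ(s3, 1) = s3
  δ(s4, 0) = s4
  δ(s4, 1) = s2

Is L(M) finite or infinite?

State s1 is reachable from the start and can reach an accepting state, and it lies on the cycle s1 → s2 → s3 → s1.
Traversing that cycle any number of times yields accepted strings of unbounded length, so the language is infinite.

infinite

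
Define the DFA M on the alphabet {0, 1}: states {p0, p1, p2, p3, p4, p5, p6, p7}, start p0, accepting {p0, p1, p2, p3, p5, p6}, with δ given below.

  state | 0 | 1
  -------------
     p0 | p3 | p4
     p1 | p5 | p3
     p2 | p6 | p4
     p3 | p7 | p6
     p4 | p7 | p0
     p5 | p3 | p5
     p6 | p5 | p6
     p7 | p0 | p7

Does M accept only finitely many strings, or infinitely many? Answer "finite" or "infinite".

infinite

State p3 is reachable from the start and can reach an accepting state, and it lies on the cycle p3 → p6 → p5 → p3.
Traversing that cycle any number of times yields accepted strings of unbounded length, so the language is infinite.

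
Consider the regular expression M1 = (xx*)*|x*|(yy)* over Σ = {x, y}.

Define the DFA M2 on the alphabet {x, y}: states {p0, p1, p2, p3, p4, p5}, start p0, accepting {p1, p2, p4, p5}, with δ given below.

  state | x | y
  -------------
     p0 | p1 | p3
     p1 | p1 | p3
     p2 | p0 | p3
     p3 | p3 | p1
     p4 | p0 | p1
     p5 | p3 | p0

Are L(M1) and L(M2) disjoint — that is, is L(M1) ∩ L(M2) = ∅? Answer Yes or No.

The string x is accepted by both M1 and M2.
Hence L(M1) ∩ L(M2) ≠ ∅.

No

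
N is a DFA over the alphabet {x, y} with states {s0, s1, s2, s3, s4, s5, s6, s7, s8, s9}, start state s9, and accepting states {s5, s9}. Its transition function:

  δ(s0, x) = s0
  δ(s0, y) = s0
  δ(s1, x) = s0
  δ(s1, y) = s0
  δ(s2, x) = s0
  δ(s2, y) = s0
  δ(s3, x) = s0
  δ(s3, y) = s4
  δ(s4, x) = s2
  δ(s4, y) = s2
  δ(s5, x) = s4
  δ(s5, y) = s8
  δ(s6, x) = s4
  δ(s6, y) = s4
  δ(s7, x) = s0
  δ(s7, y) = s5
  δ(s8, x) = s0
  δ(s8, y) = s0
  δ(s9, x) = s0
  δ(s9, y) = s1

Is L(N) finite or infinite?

finite

The useful states (reachable from s9 and able to reach an accepting state) are {s9}.
Restricted to these states the transition graph has no cycle, so every accepting path has bounded length and L is finite.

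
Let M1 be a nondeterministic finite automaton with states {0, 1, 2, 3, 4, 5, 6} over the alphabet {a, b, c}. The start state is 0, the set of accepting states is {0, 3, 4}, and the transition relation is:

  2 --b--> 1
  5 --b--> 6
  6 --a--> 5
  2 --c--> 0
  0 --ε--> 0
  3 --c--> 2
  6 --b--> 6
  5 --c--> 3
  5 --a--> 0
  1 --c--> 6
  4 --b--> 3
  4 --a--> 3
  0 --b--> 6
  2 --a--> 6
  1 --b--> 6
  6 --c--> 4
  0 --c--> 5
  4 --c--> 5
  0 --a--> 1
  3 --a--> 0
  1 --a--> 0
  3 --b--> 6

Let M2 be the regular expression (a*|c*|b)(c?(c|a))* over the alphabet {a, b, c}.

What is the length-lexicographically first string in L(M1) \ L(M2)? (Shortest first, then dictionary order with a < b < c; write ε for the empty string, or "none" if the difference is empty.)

The string abc is accepted by M1 but not by M2.
No shorter string lies in the difference, and abc is the lexicographically first length-3 string in L(M1) \ L(M2).

abc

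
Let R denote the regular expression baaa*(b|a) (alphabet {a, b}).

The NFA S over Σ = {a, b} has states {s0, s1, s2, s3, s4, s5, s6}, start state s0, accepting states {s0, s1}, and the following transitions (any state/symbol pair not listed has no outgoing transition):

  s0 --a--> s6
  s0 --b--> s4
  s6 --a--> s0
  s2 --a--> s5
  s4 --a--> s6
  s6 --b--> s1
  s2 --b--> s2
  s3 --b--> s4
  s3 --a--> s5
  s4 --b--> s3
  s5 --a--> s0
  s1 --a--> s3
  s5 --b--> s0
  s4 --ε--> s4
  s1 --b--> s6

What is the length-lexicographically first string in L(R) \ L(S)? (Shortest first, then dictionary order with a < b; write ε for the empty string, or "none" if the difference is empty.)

baaa

The string baaa is accepted by R but not by S.
No shorter string lies in the difference, and baaa is the lexicographically first length-4 string in L(R) \ L(S).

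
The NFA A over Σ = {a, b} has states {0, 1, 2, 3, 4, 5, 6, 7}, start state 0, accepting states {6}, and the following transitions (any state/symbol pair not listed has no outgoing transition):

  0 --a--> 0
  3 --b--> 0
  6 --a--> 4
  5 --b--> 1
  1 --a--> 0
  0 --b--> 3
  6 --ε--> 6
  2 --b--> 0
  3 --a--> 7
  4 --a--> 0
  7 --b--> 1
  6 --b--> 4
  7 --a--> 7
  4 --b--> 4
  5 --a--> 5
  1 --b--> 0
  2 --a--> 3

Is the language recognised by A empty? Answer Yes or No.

The states reachable from the start state are {0, 1, 3, 7}.
None of the accepting states {6} is reachable, so no string is accepted and L(A) = ∅.

Yes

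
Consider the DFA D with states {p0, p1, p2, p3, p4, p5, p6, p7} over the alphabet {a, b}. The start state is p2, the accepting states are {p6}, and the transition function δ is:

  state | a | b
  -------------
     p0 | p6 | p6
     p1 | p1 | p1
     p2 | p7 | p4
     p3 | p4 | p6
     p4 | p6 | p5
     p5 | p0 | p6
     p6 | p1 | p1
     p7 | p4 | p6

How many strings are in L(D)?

The useful subgraph on states {p0, p2, p4, p5, p6, p7} is acyclic, so L(D) is finite; the longest accepting path visits 6 useful states, giving maximum string length 5.
Counting accepting paths from p2 by length: 2 of length 2, 2 of length 3, 3 of length 4, 2 of length 5. Total 9.

9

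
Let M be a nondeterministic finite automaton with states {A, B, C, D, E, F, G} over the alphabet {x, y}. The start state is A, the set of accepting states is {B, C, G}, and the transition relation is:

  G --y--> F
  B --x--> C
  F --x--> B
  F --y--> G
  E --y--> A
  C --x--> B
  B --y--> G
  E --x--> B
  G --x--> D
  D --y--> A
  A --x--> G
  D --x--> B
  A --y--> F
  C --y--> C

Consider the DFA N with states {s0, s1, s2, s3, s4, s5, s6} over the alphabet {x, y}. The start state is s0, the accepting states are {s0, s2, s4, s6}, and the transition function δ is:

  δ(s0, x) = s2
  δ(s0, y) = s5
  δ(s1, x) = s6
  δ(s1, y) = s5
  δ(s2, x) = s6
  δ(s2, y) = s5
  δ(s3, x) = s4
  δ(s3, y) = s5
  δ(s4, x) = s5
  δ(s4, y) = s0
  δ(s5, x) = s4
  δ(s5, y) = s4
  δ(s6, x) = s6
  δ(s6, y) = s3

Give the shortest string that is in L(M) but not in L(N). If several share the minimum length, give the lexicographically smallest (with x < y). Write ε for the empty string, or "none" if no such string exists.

yxx

The string yxx is accepted by M but not by N.
No shorter string lies in the difference, and yxx is the lexicographically first length-3 string in L(M) \ L(N).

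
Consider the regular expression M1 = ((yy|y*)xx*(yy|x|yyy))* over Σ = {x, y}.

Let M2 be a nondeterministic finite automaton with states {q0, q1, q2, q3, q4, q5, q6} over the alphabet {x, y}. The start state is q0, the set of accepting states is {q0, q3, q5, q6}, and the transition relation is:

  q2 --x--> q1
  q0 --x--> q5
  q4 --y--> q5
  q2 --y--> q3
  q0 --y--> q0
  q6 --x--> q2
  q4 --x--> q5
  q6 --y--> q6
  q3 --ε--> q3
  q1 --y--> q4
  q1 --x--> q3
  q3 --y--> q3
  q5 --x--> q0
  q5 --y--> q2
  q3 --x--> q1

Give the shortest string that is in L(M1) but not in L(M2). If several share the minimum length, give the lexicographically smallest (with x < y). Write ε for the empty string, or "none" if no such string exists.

The string xyyxxx is accepted by M1 but not by M2.
No shorter string lies in the difference, and xyyxxx is the lexicographically first length-6 string in L(M1) \ L(M2).

xyyxxx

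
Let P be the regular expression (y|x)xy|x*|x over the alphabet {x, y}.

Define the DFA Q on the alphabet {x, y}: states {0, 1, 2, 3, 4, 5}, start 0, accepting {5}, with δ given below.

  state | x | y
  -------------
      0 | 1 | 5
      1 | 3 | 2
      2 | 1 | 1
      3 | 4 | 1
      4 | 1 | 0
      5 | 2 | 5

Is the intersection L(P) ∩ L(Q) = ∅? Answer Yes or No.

Converting the expression P to a DFA (subset construction, then merging equivalent states) gives the minimal DFA with states {p0, p1, p2, p3, p4, p5, p6, p7}, start state p0, accepting states {p0, p1, p3, p6, p7} and transitions p0: x→p1, y→p2; p1: x→p3, y→p4; p2: x→p5, y→p4; p3: x→p6, y→p7; p4: x→p4, y→p4; p5: x→p4, y→p7; p6: x→p6, y→p4; p7: x→p4, y→p4.
Exploring the product automaton P × Q from the start pair (p0, 0), following both machines on each input symbol, reaches 15 state pairs: (p0, 0), (p1, 1), (p2, 5), (p3, 3), (p4, 2), (p5, 2), (p4, 5), (p6, 4), (p7, 1), (p4, 1), (p6, 1), (p4, 0), (p4, 3), (p6, 3), (p4, 4).
P accepts in {p0, p1, p3, p6, p7} and Q accepts in {5}; no reachable pair has both components accepting, so no string drives both machines to acceptance simultaneously and L(P) ∩ L(Q) = ∅.
So no string is accepted by both, and the intersection is empty.

Yes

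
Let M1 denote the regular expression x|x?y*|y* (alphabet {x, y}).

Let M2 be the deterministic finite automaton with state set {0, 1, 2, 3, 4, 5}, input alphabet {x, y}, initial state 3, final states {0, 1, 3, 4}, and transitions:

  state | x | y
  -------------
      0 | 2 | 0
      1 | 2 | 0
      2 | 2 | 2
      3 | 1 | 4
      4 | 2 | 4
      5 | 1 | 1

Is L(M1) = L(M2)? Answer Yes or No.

Yes

Converting the expression M1 to a DFA (subset construction, then merging equivalent states) gives the minimal DFA with states {r0, r1, r2}, start state r0, accepting states {r0, r1} and transitions r0: x→r1, y→r1; r1: x→r2, y→r1; r2: x→r2, y→r2.
Exploring the product automaton M1 × M2 from the start pair (r0, 3), following both machines on each input symbol, reaches 5 state pairs: (r0, 3), (r1, 1), (r1, 4), (r2, 2), (r1, 0).
M1 accepts in {r0, r1} and M2 accepts in {0, 1, 3, 4}. In every reachable pair the two components are either both accepting — (r0, 3), (r1, 1), (r1, 4), (r1, 0) — or both non-accepting, so no string is accepted by exactly one of the machines: L(M1) \ L(M2) and L(M2) \ L(M1) are both empty.
Hence every string is accepted by M1 iff it is accepted by M2, and the two languages coincide.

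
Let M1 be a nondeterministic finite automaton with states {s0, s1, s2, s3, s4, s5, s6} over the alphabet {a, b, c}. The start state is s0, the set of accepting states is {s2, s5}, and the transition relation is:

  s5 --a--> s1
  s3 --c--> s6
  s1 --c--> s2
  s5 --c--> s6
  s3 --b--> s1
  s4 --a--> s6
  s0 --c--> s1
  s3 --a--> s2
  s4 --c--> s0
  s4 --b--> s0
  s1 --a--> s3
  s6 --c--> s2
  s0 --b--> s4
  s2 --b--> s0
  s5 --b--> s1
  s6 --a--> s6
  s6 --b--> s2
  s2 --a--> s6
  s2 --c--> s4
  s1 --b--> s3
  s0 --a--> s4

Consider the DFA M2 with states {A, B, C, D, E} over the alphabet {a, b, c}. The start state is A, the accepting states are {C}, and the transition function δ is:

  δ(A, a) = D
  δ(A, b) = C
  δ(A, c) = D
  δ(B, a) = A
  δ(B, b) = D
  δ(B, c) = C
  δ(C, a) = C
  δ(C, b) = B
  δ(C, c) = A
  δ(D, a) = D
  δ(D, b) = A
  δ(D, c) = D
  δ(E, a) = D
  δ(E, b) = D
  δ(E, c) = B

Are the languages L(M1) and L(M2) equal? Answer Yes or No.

The string cc is accepted by M1 but rejected by M2.
So L(M1) ≠ L(M2).

No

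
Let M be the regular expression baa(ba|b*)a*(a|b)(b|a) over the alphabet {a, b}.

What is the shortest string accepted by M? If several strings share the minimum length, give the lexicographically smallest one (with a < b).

By inspection of the expression, no string of length less than 5 matches, and baaaa is the lexicographically first match of length 5.

baaaa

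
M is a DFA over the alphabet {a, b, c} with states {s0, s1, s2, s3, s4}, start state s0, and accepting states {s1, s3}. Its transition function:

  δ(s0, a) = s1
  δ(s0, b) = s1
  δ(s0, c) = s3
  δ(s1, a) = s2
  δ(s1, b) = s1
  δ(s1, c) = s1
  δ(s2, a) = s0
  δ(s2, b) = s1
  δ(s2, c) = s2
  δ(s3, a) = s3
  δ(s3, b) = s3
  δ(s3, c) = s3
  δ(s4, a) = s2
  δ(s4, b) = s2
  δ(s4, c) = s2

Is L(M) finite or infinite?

infinite

State s1 is reachable from the start and can reach an accepting state, and it lies on the cycle s1 → s1.
Traversing that cycle any number of times yields accepted strings of unbounded length, so the language is infinite.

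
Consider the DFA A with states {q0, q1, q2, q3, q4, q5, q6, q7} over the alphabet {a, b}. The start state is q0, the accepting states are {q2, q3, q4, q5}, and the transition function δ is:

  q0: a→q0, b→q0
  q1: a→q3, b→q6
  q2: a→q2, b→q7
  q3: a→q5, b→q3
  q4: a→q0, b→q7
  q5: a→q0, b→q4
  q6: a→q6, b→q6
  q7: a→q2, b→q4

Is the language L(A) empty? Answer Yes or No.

Yes

The states reachable from the start state are {q0}.
None of the accepting states {q2, q3, q4, q5} is reachable, so no string is accepted and L(A) = ∅.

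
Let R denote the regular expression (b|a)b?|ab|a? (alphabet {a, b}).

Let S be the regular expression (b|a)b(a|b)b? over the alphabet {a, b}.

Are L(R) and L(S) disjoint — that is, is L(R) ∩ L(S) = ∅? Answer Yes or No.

Converting the expression R to a DFA (subset construction, then merging equivalent states) gives the minimal DFA with states {r0, r1, r2, r3}, start state r0, accepting states {r0, r1, r3} and transitions r0: a→r1, b→r1; r1: a→r2, b→r3; r2: a→r2, b→r2; r3: a→r2, b→r2.
Converting the expression S to a DFA (subset construction, then merging equivalent states) gives the minimal DFA with states {s0, s1, s2, s3, s4, s5}, start state s0, accepting states {s4, s5} and transitions s0: a→s1, b→s1; s1: a→s2, b→s3; s2: a→s2, b→s2; s3: a→s4, b→s4; s4: a→s2, b→s5; s5: a→s2, b→s2.
Exploring the product automaton R × S from the start pair (r0, s0), following both machines on each input symbol, reaches 6 state pairs: (r0, s0), (r1, s1), (r2, s2), (r3, s3), (r2, s4), (r2, s5).
R accepts in {r0, r1, r3} and S accepts in {s4, s5}; no reachable pair has both components accepting, so no string drives both machines to acceptance simultaneously and L(R) ∩ L(S) = ∅.
So no string is accepted by both, and the intersection is empty.

Yes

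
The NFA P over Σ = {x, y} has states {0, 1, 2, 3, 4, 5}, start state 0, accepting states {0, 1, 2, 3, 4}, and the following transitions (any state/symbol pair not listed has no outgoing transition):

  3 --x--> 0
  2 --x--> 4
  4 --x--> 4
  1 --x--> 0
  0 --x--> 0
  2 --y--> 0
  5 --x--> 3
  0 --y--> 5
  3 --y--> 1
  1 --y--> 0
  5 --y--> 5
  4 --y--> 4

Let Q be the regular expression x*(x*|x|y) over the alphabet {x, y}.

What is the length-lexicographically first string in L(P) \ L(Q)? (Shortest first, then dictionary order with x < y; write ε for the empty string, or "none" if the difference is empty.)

The string yx is accepted by P but not by Q.
No shorter string lies in the difference, and yx is the lexicographically first length-2 string in L(P) \ L(Q).

yx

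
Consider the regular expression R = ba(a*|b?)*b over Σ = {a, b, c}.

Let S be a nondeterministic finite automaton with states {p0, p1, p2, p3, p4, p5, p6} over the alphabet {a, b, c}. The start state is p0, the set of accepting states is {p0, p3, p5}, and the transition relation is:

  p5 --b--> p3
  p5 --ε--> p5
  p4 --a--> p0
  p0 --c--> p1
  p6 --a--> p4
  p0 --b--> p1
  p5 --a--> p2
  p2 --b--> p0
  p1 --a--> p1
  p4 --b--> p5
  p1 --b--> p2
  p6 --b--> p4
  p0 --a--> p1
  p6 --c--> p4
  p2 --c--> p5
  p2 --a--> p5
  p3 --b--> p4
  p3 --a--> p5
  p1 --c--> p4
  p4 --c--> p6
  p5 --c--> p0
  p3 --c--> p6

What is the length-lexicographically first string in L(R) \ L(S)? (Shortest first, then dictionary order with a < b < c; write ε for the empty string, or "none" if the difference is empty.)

The string bab is accepted by R but not by S.
No shorter string lies in the difference, and bab is the lexicographically first length-3 string in L(R) \ L(S).

bab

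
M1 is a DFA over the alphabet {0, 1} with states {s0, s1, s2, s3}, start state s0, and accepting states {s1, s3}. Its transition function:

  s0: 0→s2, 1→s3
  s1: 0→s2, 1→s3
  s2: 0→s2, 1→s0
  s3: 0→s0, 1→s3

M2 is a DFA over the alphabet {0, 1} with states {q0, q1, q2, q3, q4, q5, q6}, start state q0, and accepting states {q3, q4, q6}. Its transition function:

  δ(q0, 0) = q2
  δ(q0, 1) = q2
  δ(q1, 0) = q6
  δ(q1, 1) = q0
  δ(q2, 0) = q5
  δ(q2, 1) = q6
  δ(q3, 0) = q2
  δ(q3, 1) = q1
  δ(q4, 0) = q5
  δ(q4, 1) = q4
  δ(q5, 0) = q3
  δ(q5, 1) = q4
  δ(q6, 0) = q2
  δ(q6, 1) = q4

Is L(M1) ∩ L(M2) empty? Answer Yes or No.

No

The string 11 is accepted by both M1 and M2.
Hence L(M1) ∩ L(M2) ≠ ∅.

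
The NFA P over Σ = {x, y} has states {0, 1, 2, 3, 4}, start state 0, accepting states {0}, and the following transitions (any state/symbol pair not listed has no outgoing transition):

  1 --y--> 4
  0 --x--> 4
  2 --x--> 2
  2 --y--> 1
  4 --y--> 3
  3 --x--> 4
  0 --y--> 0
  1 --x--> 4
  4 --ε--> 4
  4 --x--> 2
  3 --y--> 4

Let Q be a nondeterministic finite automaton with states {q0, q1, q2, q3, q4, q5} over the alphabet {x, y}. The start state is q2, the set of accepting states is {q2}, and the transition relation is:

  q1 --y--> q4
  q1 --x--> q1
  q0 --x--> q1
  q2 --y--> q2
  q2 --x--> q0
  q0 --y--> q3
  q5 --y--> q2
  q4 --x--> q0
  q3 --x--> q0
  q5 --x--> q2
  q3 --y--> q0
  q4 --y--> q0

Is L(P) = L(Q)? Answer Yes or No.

Yes

Exploring the product automaton P × Q from the start pair (0, q2), following both machines on each input symbol, reaches 5 state pairs: (0, q2), (4, q0), (2, q1), (3, q3), (1, q4).
P accepts in {0} and Q accepts in {q2}. In every reachable pair the two components are either both accepting — (0, q2) — or both non-accepting, so no string is accepted by exactly one of the machines: L(P) \ L(Q) and L(Q) \ L(P) are both empty.
Hence every string is accepted by P iff it is accepted by Q, and the two languages coincide.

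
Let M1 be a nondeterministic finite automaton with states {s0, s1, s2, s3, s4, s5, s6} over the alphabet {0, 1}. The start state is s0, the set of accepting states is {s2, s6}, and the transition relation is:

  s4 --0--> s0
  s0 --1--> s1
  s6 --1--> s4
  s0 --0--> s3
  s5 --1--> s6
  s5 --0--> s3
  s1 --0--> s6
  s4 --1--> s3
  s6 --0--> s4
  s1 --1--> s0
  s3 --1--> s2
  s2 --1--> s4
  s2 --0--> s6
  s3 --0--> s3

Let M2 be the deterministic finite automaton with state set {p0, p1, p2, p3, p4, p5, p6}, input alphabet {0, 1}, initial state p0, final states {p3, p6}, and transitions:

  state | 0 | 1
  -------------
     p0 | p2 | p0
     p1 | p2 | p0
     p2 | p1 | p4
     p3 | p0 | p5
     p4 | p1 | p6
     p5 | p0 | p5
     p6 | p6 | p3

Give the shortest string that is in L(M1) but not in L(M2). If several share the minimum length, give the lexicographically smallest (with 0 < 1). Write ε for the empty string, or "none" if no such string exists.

01

The string 01 is accepted by M1 but not by M2.
No shorter string lies in the difference, and 01 is the lexicographically first length-2 string in L(M1) \ L(M2).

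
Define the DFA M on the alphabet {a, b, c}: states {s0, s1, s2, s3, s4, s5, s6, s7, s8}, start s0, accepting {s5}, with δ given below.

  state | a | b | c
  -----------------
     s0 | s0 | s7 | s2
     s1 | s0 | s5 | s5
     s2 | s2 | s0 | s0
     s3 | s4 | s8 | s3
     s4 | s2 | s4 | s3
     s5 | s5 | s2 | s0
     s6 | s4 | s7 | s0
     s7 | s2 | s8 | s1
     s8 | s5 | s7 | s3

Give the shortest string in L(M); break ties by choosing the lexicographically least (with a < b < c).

A breadth-first search from s0 reaches an accepting state first via the path s0 → s7 → s8 → s5 on input bba.
No string of length < 3 is accepted (BFS exhausts all shorter strings without reaching an accepting state), and bba is the lexicographically least accepting string of length 3.

bba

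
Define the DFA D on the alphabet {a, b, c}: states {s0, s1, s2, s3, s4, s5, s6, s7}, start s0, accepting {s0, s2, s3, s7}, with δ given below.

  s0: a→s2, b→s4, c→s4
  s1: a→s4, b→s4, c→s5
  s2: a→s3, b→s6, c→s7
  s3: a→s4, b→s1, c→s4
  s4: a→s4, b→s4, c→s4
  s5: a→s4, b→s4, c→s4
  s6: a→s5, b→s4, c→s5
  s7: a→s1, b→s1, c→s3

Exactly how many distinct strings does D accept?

5

The useful subgraph on states {s0, s2, s3, s7} is acyclic, so L(D) is finite; the longest accepting path visits 4 useful states, giving maximum string length 3.
Counting accepting paths from s0 by length: 1 of length 0, 1 of length 1, 2 of length 2, 1 of length 3. Total 5.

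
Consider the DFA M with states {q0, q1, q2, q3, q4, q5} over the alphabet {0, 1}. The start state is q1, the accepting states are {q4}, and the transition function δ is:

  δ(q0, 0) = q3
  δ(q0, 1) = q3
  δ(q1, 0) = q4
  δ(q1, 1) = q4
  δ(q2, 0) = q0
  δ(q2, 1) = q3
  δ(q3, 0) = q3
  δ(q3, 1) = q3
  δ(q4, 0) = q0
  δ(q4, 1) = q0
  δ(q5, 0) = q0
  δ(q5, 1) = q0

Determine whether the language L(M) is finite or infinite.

finite

The useful states (reachable from q1 and able to reach an accepting state) are {q1, q4}.
Restricted to these states the transition graph has no cycle, so every accepting path has bounded length and L is finite.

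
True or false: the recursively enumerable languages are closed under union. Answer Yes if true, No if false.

Yes

Simulate recognisers for L₁ and L₂ in parallel, alternating one step of each, and accept as soon as either accepts.
So the recursively enumerable languages are closed under union.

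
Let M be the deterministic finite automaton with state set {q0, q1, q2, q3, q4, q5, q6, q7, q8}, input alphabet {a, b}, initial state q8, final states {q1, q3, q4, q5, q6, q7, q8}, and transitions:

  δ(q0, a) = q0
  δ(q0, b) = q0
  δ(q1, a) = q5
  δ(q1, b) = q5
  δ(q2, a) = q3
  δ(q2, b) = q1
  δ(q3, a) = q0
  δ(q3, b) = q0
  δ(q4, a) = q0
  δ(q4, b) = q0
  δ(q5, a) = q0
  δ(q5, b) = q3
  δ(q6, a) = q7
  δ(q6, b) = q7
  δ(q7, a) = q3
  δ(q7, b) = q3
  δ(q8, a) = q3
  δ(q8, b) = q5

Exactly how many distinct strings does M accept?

4

The useful subgraph on states {q3, q5, q8} is acyclic, so L(M) is finite; the longest accepting path visits 3 useful states, giving maximum string length 2.
Counting accepting paths from q8 by length: 1 of length 0, 2 of length 1, 1 of length 2. Total 4.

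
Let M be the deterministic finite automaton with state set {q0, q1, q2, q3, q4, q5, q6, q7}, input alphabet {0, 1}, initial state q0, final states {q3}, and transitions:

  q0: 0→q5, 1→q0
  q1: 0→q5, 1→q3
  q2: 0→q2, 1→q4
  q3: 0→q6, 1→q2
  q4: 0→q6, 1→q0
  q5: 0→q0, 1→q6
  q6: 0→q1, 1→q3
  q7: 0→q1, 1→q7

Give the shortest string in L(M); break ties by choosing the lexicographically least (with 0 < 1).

A breadth-first search from q0 reaches an accepting state first via the path q0 → q5 → q6 → q3 on input 011.
No string of length < 3 is accepted (BFS exhausts all shorter strings without reaching an accepting state), and 011 is the lexicographically least accepting string of length 3.

011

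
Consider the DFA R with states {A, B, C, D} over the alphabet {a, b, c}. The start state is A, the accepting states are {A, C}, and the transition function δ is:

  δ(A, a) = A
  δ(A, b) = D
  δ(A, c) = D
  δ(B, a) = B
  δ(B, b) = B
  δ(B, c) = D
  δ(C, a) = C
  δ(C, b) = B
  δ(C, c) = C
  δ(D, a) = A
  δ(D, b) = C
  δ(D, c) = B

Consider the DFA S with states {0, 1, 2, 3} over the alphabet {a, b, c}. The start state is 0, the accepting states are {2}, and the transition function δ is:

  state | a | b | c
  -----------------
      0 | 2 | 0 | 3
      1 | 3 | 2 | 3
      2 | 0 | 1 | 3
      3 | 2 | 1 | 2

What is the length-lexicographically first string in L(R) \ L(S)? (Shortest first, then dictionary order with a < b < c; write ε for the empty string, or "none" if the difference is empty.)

ε

The empty string ε is accepted by R but not by S.
Since ε is the unique shortest string, it is the required witness.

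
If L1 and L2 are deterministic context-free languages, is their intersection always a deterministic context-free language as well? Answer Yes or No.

DCFLs are closed under complement (normalise the DPDA to read all of its input, then flip the verdict). If they were also closed under intersection, De Morgan would make them closed under union; but {aⁿbⁿ : n≥0} and {aⁿb²ⁿ : n≥0} are DCFLs (push the a's; pop one per b, respectively one per two b's) whose union no deterministic PDA accepts: a DPDA for it would have a single run on aⁿb²ⁿ, accepting after the prefix aⁿbⁿ and accepting again after n more b's; an ordinary PDA that simulates it on a's and b's and, at any moment when it is accepting, may switch to reading only a fresh letter c while feeding each c to the simulation as a b, would accept aⁱbʲcᵏ (k≥1) exactly when both aⁱbʲ and aⁱbʲ⁺ᵏ are in the language, i.e. its language intersected with the regular set a*b*c⁺ would be exactly {aⁿbⁿcⁿ : n≥1} — impossible, since context-free languages are closed under intersection with regular sets and {aⁿbⁿcⁿ} is not context-free.

No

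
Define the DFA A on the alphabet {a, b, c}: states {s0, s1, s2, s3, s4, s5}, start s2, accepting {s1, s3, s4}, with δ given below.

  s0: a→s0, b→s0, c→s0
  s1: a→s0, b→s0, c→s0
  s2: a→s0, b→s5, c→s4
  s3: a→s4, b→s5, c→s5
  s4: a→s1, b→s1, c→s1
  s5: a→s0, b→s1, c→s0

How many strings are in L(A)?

5

The useful subgraph on states {s1, s2, s4, s5} is acyclic, so L(A) is finite; the longest accepting path visits 3 useful states, giving maximum string length 2.
Counting accepting paths from s2 by length: 1 of length 1, 4 of length 2. Total 5.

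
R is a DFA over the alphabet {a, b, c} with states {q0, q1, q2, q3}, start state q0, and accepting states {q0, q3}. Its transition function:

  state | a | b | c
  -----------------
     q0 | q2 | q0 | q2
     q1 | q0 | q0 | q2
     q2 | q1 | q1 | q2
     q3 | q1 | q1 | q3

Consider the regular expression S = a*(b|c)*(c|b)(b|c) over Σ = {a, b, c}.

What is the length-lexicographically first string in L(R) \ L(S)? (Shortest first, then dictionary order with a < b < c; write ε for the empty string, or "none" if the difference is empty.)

ε

The empty string ε is accepted by R but not by S.
Since ε is the unique shortest string, it is the required witness.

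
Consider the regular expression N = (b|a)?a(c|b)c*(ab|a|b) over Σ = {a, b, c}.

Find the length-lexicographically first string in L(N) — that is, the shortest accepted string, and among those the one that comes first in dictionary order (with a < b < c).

aba

By inspection of the expression, no string of length less than 3 matches, and aba is the lexicographically first match of length 3.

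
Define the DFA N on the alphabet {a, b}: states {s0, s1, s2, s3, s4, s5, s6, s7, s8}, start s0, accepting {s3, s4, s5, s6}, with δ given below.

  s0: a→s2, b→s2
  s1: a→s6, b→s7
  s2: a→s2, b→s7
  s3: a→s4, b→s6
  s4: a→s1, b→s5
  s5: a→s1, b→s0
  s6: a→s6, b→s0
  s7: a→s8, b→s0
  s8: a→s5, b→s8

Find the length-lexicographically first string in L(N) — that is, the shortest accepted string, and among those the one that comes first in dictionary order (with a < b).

A breadth-first search from s0 reaches an accepting state first via the path s0 → s2 → s7 → s8 → s5 on input abaa.
No string of length < 4 is accepted (BFS exhausts all shorter strings without reaching an accepting state), and abaa is the lexicographically least accepting string of length 4.

abaa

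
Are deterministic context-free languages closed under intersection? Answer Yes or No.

No

DCFLs are closed under complement (normalise the DPDA to read all of its input, then flip the verdict). If they were also closed under intersection, De Morgan would make them closed under union; but {aⁿbⁿ : n≥0} and {aⁿb²ⁿ : n≥0} are DCFLs (push the a's; pop one per b, respectively one per two b's) whose union no deterministic PDA accepts: a DPDA for it would have a single run on aⁿb²ⁿ, accepting after the prefix aⁿbⁿ and accepting again after n more b's; an ordinary PDA that simulates it on a's and b's and, at any moment when it is accepting, may switch to reading only a fresh letter c while feeding each c to the simulation as a b, would accept aⁱbʲcᵏ (k≥1) exactly when both aⁱbʲ and aⁱbʲ⁺ᵏ are in the language, i.e. its language intersected with the regular set a*b*c⁺ would be exactly {aⁿbⁿcⁿ : n≥1} — impossible, since context-free languages are closed under intersection with regular sets and {aⁿbⁿcⁿ} is not context-free.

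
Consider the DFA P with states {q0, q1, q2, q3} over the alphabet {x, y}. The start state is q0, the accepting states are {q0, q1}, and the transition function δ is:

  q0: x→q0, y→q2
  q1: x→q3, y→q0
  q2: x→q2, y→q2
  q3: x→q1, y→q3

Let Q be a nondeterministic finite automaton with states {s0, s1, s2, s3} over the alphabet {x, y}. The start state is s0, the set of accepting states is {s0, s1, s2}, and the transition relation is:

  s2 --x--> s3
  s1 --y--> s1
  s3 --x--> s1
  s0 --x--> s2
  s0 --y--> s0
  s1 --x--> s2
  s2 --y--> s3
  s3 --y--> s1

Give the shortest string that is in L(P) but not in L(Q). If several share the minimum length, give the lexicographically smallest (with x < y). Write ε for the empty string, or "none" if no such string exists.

xx

The string xx is accepted by P but not by Q.
No shorter string lies in the difference, and xx is the lexicographically first length-2 string in L(P) \ L(Q).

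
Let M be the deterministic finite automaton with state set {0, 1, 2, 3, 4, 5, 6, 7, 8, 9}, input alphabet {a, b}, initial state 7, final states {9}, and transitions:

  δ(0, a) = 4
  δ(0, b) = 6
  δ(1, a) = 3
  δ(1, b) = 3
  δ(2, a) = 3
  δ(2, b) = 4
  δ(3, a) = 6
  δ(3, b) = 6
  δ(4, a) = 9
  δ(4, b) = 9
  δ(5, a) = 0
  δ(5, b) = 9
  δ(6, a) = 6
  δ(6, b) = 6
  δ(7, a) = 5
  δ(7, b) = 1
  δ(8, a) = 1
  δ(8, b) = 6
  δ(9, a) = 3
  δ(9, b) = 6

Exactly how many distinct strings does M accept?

The useful subgraph on states {0, 4, 5, 7, 9} is acyclic, so L(M) is finite; the longest accepting path visits 5 useful states, giving maximum string length 4.
Counting accepting paths from 7 by length: 1 of length 2, 2 of length 4. Total 3.

3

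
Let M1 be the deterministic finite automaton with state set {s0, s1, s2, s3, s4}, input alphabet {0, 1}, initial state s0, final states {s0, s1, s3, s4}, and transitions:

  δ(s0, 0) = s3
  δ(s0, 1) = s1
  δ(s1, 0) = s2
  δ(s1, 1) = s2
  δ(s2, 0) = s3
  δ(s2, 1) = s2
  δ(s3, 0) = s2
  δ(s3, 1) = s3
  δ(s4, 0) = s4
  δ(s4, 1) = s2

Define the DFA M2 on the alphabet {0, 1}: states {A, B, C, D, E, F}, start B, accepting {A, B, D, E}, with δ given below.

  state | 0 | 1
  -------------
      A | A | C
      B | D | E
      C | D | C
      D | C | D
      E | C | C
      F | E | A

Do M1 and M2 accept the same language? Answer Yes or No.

Exploring the product automaton M1 × M2 from the start pair (s0, B), following both machines on each input symbol, reaches 4 state pairs: (s0, B), (s3, D), (s1, E), (s2, C).
M1 accepts in {s0, s1, s3, s4} and M2 accepts in {A, B, D, E}. In every reachable pair the two components are either both accepting — (s0, B), (s3, D), (s1, E) — or both non-accepting, so no string is accepted by exactly one of the machines: L(M1) \ L(M2) and L(M2) \ L(M1) are both empty.
Hence every string is accepted by M1 iff it is accepted by M2, and the two languages coincide.

Yes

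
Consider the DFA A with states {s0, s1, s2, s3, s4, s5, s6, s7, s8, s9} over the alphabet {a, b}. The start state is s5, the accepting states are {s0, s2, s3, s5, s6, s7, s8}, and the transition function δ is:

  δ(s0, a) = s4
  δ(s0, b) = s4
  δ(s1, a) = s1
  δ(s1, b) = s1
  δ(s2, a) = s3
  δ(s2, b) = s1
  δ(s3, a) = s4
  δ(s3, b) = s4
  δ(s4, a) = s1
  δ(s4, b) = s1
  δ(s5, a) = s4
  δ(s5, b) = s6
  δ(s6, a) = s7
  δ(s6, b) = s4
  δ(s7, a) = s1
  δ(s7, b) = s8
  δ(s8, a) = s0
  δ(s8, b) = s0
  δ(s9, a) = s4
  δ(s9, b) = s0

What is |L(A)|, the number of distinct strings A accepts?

6

The useful subgraph on states {s0, s5, s6, s7, s8} is acyclic, so L(A) is finite; the longest accepting path visits 5 useful states, giving maximum string length 4.
Counting accepting paths from s5 by length: 1 of length 0, 1 of length 1, 1 of length 2, 1 of length 3, 2 of length 4. Total 6.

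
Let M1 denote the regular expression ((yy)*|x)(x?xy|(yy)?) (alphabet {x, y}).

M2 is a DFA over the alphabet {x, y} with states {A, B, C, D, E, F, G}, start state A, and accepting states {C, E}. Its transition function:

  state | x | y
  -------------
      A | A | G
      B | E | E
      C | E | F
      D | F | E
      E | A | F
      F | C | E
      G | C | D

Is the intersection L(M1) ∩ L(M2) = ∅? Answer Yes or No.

No

The string yyxy is accepted by both M1 and M2.
Hence L(M1) ∩ L(M2) ≠ ∅.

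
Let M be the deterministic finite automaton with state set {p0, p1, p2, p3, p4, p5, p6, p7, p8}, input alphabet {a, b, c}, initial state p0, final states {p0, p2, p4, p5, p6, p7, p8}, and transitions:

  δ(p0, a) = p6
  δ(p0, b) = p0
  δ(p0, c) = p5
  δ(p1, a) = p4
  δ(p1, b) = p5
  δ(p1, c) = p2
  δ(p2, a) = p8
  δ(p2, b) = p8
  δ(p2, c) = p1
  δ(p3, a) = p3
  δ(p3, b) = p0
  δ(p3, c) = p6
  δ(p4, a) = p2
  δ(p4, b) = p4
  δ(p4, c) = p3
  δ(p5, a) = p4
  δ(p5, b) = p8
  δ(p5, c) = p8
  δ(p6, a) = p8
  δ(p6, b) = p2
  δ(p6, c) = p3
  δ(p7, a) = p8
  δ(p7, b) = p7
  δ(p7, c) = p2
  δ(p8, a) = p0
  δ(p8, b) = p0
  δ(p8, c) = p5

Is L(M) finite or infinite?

infinite

State p0 is reachable from the start and can reach an accepting state, and it lies on the cycle p0 → p0.
Traversing that cycle any number of times yields accepted strings of unbounded length, so the language is infinite.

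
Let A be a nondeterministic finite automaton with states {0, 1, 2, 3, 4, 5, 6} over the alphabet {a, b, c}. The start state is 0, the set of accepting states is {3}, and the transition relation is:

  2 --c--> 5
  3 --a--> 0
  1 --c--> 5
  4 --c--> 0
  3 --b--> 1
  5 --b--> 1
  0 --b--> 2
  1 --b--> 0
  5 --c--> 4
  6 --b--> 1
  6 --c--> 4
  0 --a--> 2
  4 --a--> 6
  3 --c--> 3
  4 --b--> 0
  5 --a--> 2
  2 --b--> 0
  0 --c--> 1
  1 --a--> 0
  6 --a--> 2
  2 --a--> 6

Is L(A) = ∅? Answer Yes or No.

The states reachable from the start state are {0, 1, 2, 4, 5, 6}.
None of the accepting states {3} is reachable, so no string is accepted and L(A) = ∅.

Yes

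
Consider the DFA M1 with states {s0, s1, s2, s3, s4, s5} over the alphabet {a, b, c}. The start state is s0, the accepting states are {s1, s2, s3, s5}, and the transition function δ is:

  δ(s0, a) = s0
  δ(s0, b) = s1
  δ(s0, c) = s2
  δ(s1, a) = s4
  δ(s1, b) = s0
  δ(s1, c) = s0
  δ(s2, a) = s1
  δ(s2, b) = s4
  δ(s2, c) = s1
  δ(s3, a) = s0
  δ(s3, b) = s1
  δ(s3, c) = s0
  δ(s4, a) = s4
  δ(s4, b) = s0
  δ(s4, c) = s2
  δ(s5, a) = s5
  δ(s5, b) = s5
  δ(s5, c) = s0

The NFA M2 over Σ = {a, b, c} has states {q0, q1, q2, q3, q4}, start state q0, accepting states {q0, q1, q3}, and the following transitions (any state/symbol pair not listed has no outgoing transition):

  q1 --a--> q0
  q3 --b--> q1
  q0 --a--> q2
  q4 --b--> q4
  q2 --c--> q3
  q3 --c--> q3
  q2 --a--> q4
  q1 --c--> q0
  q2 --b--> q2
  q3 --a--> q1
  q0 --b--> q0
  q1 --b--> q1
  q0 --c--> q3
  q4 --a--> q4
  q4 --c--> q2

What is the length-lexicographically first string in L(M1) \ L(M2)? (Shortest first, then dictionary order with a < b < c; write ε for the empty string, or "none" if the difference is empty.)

The string ab is accepted by M1 but not by M2.
No shorter string lies in the difference, and ab is the lexicographically first length-2 string in L(M1) \ L(M2).

ab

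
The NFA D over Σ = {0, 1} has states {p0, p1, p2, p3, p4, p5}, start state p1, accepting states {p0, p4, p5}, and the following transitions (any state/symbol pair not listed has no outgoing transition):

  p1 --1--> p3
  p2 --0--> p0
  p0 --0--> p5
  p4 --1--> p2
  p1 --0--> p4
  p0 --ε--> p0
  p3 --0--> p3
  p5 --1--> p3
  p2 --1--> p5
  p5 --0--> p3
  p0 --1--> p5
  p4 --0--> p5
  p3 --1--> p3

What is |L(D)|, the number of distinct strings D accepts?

6

The useful subgraph on states {p0, p1, p2, p4, p5} is acyclic, so L(D) is finite; the longest accepting path visits 5 useful states, giving maximum string length 4.
Counting accepting paths from p1 by length: 1 of length 1, 1 of length 2, 2 of length 3, 2 of length 4. Total 6.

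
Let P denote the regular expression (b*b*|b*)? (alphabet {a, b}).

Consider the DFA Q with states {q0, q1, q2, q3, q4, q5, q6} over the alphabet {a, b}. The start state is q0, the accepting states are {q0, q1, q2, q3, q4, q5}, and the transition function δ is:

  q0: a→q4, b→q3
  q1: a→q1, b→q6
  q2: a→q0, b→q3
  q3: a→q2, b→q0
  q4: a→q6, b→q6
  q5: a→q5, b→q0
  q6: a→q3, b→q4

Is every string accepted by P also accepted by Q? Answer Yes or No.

Converting the expression P to a DFA (subset construction, then merging equivalent states) gives the minimal DFA with states {p0, p1}, start state p0, accepting states {p0} and transitions p0: a→p1, b→p0; p1: a→p1, b→p1.
Exploring the product automaton P × Q from the start pair (p0, q0), following both machines on each input symbol, reaches 7 state pairs: (p0, q0), (p1, q4), (p0, q3), (p1, q6), (p1, q2), (p1, q3), (p1, q0).
P accepts in {p0} and Q accepts in {q0, q1, q2, q3, q4, q5}. The reachable pairs whose P-component is accepting are (p0, q0), (p0, q3); in each of them the Q-component is accepting too, so the product for L(P) \ L(Q) (P-component accepting, Q-component rejecting) has no reachable accepting pair and the difference is empty.
Hence every string in L(P) is also in L(Q).

Yes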